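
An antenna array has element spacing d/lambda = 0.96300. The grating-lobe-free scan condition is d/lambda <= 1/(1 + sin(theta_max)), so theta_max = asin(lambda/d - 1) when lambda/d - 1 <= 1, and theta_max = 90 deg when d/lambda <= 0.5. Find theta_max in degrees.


lambda/d - 1 = 1/0.96300 - 1 = 0.03842160
theta_max = asin(0.03842160) = 2.202 deg

2.202 deg


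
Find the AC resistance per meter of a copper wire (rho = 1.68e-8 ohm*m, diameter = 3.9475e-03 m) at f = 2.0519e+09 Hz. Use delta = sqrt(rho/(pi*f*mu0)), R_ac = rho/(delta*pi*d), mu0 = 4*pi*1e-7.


delta = sqrt(1.68e-8 / (pi * 2.0519e+09 * 4*pi*1e-7)) = 1.440113e-06 m
R_ac = 1.68e-8 / (1.440113e-06 * pi * 3.9475e-03) = 0.9407 ohm/m

0.9407 ohm/m


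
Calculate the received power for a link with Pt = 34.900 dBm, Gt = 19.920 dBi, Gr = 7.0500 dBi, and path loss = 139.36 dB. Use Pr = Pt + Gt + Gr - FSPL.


Pr = 34.900 + 19.920 + 7.0500 - 139.36 = -77.49 dBm

-77.49 dBm


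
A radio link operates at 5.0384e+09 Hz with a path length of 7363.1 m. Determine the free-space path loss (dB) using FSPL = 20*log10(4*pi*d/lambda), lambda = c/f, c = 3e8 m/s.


lambda = c / f = 3.0000e+08 / 5.0384e+09 = 0.05954271 m
FSPL = 20 * log10(4*pi*7363.1/0.05954271) = 123.8 dB

123.8 dB


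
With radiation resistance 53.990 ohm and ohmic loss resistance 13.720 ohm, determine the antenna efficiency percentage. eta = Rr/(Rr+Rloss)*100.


eta = 53.990 / (53.990 + 13.720) * 100 = 79.74%

79.74%


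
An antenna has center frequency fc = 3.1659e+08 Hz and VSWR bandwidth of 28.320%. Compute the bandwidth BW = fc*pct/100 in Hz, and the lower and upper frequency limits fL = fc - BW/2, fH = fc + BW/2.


BW = 3.1659e+08 * 28.320/100 = 8.965829e+07 Hz
fL = 3.1659e+08 - 8.965829e+07/2 = 2.718e+08 Hz
fH = 3.1659e+08 + 8.965829e+07/2 = 3.614e+08 Hz

BW=8.966e+07 Hz, fL=2.718e+08 Hz, fH=3.614e+08 Hz


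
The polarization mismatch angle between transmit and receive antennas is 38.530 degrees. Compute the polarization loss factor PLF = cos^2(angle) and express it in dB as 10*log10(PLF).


PLF_linear = cos^2(38.530 deg) = 0.6119653
PLF_dB = 10 * log10(0.6119653) = -2.133 dB

-2.133 dB


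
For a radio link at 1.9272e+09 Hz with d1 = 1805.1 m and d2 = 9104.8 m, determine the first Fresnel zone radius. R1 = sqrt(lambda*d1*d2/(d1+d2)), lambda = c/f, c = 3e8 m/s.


lambda = c / f = 3.0000e+08 / 1.9272e+09 = 0.1556663 m
R1 = sqrt(0.1556663 * 1805.1 * 9104.8 / (1805.1 + 9104.8)) = 15.31 m

15.31 m


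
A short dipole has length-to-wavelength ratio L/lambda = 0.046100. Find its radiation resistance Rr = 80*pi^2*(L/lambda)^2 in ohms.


Rr = 80 * pi^2 * (0.046100)^2 = 80 * 9.869604 * 2.125210e-03 = 1.678 ohm

1.678 ohm


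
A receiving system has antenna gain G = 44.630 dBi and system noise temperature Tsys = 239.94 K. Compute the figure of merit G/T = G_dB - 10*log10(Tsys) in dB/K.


G/T = 44.630 - 10*log10(239.94) = 44.630 - 23.80103 = 20.83 dB/K

20.83 dB/K


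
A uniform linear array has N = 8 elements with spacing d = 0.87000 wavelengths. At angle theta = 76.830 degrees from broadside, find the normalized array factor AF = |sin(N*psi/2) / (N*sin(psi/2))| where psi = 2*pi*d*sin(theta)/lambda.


psi = 2*pi*0.87000*sin(76.830 deg) = 5.322597 rad
AF = |sin(8*5.322597/2) / (8*sin(5.322597/2))| = 0.1744

0.1744


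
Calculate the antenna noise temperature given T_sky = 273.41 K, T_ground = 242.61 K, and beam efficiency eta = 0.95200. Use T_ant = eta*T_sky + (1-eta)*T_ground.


T_ant = 0.95200 * 273.41 + (1 - 0.95200) * 242.61 = 271.9 K

271.9 K


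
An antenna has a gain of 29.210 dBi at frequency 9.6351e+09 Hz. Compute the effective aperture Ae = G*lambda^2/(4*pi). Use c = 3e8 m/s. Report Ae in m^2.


lambda = c / f = 3.0000e+08 / 9.6351e+09 = 0.03113616 m
G_linear = 10^(29.210/10) = 833.6812
Ae = G_linear * lambda^2 / (4*pi) = 833.6812 * 0.03113616^2 / (4*pi) = 0.06432 m^2

0.06432 m^2


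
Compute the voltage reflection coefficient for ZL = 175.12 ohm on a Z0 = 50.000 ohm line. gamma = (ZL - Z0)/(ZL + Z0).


gamma = (175.12 - 50.000) / (175.12 + 50.000) = 0.5558

0.5558


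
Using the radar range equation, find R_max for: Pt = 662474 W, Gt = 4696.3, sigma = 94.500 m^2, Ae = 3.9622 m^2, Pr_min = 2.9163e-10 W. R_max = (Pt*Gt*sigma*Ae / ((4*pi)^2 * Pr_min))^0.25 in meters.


R^4 = 662474*4696.3*94.500*3.9622 / ((4*pi)^2 * 2.9163e-10) = 2.529536e+19
R_max = 2.529536e+19^0.25 = 70919 m

70919 m


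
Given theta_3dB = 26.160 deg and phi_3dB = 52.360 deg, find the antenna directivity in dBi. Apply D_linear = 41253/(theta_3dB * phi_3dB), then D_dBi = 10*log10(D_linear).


D_linear = 41253 / (26.160 * 52.360) = 30.11745
D_dBi = 10 * log10(30.11745) = 14.79 dBi

14.79 dBi


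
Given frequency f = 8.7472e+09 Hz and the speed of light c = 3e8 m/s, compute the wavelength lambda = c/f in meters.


lambda = c / f = 3.0000e+08 / 8.7472e+09 = 0.03430 m

0.03430 m


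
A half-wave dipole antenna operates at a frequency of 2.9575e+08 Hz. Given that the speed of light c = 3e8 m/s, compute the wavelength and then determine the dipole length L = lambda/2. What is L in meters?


lambda = c / f = 3.0000e+08 / 2.9575e+08 = 1.014370 m
L = lambda / 2 = 1.014370 / 2 = 0.5072 m

0.5072 m


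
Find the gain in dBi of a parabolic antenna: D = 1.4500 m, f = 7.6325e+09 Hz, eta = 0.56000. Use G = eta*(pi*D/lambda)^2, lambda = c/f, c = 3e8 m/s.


lambda = c / f = 3.0000e+08 / 7.6325e+09 = 0.03930560 m
G_linear = 0.56000 * (pi * 1.4500 / 0.03930560)^2 = 7521.681
G_dBi = 10 * log10(7521.681) = 38.76 dBi

38.76 dBi


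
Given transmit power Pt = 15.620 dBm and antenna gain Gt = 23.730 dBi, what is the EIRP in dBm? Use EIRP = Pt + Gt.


EIRP = Pt + Gt = 15.620 + 23.730 = 39.35 dBm

39.35 dBm


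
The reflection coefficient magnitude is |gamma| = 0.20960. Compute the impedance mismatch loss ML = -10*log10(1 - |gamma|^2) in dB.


ML = -10 * log10(1 - 0.20960^2) = -10 * log10(0.95606784) = 0.1951 dB

0.1951 dB


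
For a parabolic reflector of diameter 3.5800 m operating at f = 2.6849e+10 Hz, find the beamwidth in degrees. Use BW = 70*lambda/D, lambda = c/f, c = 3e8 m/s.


lambda = c / f = 3.0000e+08 / 2.6849e+10 = 0.01117360 m
BW = 70 * 0.01117360 / 3.5800 = 0.2185 deg

0.2185 deg


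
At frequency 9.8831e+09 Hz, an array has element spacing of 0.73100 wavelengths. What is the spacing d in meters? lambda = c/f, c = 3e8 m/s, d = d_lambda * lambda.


lambda = c / f = 3.0000e+08 / 9.8831e+09 = 0.03035485 m
d = 0.73100 * 0.03035485 = 0.02219 m

0.02219 m


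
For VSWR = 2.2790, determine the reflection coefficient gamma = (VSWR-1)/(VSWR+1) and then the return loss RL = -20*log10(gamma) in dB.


gamma = (2.2790 - 1) / (2.2790 + 1) = 0.3900579
RL = -20 * log10(0.3900579) = 8.177 dB

8.177 dB


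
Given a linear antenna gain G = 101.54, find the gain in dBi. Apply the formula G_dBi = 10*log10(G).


G_dBi = 10 * log10(101.54) = 20.07 dBi

20.07 dBi


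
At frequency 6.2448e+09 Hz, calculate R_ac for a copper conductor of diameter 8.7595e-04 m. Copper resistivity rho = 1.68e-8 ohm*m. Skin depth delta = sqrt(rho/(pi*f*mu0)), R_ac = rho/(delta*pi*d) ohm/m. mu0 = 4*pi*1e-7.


delta = sqrt(1.68e-8 / (pi * 6.2448e+09 * 4*pi*1e-7)) = 8.254970e-07 m
R_ac = 1.68e-8 / (8.254970e-07 * pi * 8.7595e-04) = 7.395 ohm/m

7.395 ohm/m


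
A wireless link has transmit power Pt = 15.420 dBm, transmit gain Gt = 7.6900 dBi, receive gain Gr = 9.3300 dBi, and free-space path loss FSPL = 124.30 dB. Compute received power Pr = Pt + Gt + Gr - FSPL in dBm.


Pr = 15.420 + 7.6900 + 9.3300 - 124.30 = -91.86 dBm

-91.86 dBm


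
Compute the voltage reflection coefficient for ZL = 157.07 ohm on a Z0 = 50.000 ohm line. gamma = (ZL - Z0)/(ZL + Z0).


gamma = (157.07 - 50.000) / (157.07 + 50.000) = 0.5171

0.5171


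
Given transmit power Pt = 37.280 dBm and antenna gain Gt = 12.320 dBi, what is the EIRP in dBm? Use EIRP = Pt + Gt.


EIRP = Pt + Gt = 37.280 + 12.320 = 49.60 dBm

49.60 dBm


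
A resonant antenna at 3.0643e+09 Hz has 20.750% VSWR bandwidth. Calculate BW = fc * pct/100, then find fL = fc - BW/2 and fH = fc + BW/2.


BW = 3.0643e+09 * 20.750/100 = 6.358422e+08 Hz
fL = 3.0643e+09 - 6.358422e+08/2 = 2.746e+09 Hz
fH = 3.0643e+09 + 6.358422e+08/2 = 3.382e+09 Hz

BW=6.358e+08 Hz, fL=2.746e+09 Hz, fH=3.382e+09 Hz


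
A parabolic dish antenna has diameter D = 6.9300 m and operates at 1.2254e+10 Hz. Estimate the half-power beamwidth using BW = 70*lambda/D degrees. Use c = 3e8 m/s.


lambda = c / f = 3.0000e+08 / 1.2254e+10 = 0.02448180 m
BW = 70 * 0.02448180 / 6.9300 = 0.2473 deg

0.2473 deg


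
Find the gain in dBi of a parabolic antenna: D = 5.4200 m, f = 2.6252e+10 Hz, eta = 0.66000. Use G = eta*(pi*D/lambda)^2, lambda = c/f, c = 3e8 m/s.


lambda = c / f = 3.0000e+08 / 2.6252e+10 = 0.01142770 m
G_linear = 0.66000 * (pi * 5.4200 / 0.01142770)^2 = 1.465293e+06
G_dBi = 10 * log10(1.465293e+06) = 61.66 dBi

61.66 dBi


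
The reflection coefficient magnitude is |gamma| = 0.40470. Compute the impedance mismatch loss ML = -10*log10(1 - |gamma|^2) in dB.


ML = -10 * log10(1 - 0.40470^2) = -10 * log10(0.83621791) = 0.7768 dB

0.7768 dB


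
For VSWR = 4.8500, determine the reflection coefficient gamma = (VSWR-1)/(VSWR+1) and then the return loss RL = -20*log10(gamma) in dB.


gamma = (4.8500 - 1) / (4.8500 + 1) = 0.6581197
RL = -20 * log10(0.6581197) = 3.634 dB

3.634 dB


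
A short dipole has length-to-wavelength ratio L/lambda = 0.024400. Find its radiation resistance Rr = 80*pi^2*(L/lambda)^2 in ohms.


Rr = 80 * pi^2 * (0.024400)^2 = 80 * 9.869604 * 5.953600e-04 = 0.4701 ohm

0.4701 ohm


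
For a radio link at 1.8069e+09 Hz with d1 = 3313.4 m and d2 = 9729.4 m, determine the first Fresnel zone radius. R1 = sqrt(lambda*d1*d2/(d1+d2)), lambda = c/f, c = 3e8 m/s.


lambda = c / f = 3.0000e+08 / 1.8069e+09 = 0.1660302 m
R1 = sqrt(0.1660302 * 3313.4 * 9729.4 / (3313.4 + 9729.4)) = 20.26 m

20.26 m


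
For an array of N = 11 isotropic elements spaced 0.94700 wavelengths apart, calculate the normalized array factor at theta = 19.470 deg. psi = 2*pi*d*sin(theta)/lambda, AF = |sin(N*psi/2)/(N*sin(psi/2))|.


psi = 2*pi*0.94700*sin(19.470 deg) = 1.983273 rad
AF = |sin(11*1.983273/2) / (11*sin(1.983273/2))| = 0.1082

0.1082


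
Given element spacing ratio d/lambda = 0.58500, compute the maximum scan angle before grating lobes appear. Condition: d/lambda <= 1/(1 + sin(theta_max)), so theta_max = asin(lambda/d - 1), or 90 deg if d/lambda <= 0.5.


lambda/d - 1 = 1/0.58500 - 1 = 0.7094017
theta_max = asin(0.7094017) = 45.19 deg

45.19 deg


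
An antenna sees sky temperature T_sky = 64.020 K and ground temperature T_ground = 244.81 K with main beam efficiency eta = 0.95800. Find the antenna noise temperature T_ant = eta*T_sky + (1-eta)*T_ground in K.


T_ant = 0.95800 * 64.020 + (1 - 0.95800) * 244.81 = 71.61 K

71.61 K


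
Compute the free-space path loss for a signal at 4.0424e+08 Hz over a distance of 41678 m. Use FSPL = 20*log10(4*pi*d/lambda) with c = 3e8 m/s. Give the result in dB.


lambda = c / f = 3.0000e+08 / 4.0424e+08 = 0.7421334 m
FSPL = 20 * log10(4*pi*41678/0.7421334) = 117.0 dB

117.0 dB


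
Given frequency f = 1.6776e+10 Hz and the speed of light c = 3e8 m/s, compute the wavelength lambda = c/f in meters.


lambda = c / f = 3.0000e+08 / 1.6776e+10 = 0.01788 m

0.01788 m


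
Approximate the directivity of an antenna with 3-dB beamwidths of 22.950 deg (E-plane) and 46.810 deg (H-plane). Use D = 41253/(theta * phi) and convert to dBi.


D_linear = 41253 / (22.950 * 46.810) = 38.40026
D_dBi = 10 * log10(38.40026) = 15.84 dBi

15.84 dBi


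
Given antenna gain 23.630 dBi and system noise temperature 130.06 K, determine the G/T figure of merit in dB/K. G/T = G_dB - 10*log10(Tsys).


G/T = 23.630 - 10*log10(130.06) = 23.630 - 21.14144 = 2.489 dB/K

2.489 dB/K


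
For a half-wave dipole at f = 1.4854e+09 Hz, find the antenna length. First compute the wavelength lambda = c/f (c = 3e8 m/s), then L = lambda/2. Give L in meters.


lambda = c / f = 3.0000e+08 / 1.4854e+09 = 0.2019658 m
L = lambda / 2 = 0.2019658 / 2 = 0.1010 m

0.1010 m


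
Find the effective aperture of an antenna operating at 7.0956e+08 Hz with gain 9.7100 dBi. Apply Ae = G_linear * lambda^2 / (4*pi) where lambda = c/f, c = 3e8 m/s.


lambda = c / f = 3.0000e+08 / 7.0956e+08 = 0.4227972 m
G_linear = 10^(9.7100/10) = 9.354057
Ae = G_linear * lambda^2 / (4*pi) = 9.354057 * 0.4227972^2 / (4*pi) = 0.1331 m^2

0.1331 m^2


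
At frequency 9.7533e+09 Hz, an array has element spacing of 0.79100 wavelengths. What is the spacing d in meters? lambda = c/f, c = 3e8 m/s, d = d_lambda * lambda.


lambda = c / f = 3.0000e+08 / 9.7533e+09 = 0.03075882 m
d = 0.79100 * 0.03075882 = 0.02433 m

0.02433 m


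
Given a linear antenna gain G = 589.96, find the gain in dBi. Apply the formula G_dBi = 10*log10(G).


G_dBi = 10 * log10(589.96) = 27.71 dBi

27.71 dBi


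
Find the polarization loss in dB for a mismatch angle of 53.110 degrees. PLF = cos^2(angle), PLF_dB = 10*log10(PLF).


PLF_linear = cos^2(53.110 deg) = 0.3603369
PLF_dB = 10 * log10(0.3603369) = -4.433 dB

-4.433 dB


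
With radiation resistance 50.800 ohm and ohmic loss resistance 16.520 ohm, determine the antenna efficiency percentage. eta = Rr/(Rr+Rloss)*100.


eta = 50.800 / (50.800 + 16.520) * 100 = 75.46%

75.46%


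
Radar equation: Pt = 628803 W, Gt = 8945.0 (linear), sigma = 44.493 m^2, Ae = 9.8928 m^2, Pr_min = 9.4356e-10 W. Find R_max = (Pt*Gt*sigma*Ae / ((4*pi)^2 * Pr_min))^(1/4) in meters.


R^4 = 628803*8945.0*44.493*9.8928 / ((4*pi)^2 * 9.4356e-10) = 1.661562e+19
R_max = 1.661562e+19^0.25 = 63845 m

63845 m


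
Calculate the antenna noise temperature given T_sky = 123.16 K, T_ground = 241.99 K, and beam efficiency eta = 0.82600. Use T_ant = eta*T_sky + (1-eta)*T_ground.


T_ant = 0.82600 * 123.16 + (1 - 0.82600) * 241.99 = 143.8 K

143.8 K


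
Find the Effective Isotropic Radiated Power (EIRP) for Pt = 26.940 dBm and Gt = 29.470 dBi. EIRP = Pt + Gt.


EIRP = Pt + Gt = 26.940 + 29.470 = 56.41 dBm

56.41 dBm


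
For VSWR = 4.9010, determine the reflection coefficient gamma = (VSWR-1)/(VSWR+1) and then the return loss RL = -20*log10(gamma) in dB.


gamma = (4.9010 - 1) / (4.9010 + 1) = 0.6610744
RL = -20 * log10(0.6610744) = 3.595 dB

3.595 dB


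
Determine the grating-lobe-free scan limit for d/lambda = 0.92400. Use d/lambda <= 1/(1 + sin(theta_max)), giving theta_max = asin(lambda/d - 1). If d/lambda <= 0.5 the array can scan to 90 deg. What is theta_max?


lambda/d - 1 = 1/0.92400 - 1 = 0.08225108
theta_max = asin(0.08225108) = 4.718 deg

4.718 deg


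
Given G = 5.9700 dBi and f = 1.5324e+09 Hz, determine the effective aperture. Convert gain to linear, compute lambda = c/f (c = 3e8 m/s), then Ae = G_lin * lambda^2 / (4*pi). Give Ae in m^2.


lambda = c / f = 3.0000e+08 / 1.5324e+09 = 0.1957713 m
G_linear = 10^(5.9700/10) = 3.953666
Ae = G_linear * lambda^2 / (4*pi) = 3.953666 * 0.1957713^2 / (4*pi) = 0.01206 m^2

0.01206 m^2


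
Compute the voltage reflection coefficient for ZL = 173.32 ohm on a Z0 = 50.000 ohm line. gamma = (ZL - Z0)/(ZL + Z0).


gamma = (173.32 - 50.000) / (173.32 + 50.000) = 0.5522

0.5522


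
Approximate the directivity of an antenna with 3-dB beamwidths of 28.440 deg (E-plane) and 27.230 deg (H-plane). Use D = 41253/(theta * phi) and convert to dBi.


D_linear = 41253 / (28.440 * 27.230) = 53.26946
D_dBi = 10 * log10(53.26946) = 17.26 dBi

17.26 dBi


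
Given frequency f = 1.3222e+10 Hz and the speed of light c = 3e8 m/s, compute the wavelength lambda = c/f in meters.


lambda = c / f = 3.0000e+08 / 1.3222e+10 = 0.02269 m

0.02269 m


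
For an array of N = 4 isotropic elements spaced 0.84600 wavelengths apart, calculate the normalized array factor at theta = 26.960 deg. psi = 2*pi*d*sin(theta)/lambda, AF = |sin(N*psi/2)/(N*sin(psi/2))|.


psi = 2*pi*0.84600*sin(26.960 deg) = 2.409913 rad
AF = |sin(4*2.409913/2) / (4*sin(2.409913/2))| = 0.2662

0.2662


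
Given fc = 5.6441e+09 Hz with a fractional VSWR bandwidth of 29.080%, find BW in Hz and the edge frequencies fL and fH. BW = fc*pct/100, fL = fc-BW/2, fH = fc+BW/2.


BW = 5.6441e+09 * 29.080/100 = 1.641304e+09 Hz
fL = 5.6441e+09 - 1.641304e+09/2 = 4.823e+09 Hz
fH = 5.6441e+09 + 1.641304e+09/2 = 6.465e+09 Hz

BW=1.641e+09 Hz, fL=4.823e+09 Hz, fH=6.465e+09 Hz


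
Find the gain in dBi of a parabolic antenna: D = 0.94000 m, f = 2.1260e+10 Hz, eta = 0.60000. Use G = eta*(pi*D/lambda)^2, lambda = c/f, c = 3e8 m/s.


lambda = c / f = 3.0000e+08 / 2.1260e+10 = 0.01411101 m
G_linear = 0.60000 * (pi * 0.94000 / 0.01411101)^2 = 26277.89
G_dBi = 10 * log10(26277.89) = 44.20 dBi

44.20 dBi


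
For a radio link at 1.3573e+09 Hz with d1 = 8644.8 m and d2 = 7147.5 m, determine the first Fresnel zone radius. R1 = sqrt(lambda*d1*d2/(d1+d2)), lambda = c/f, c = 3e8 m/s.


lambda = c / f = 3.0000e+08 / 1.3573e+09 = 0.2210270 m
R1 = sqrt(0.2210270 * 8644.8 * 7147.5 / (8644.8 + 7147.5)) = 29.41 m

29.41 m


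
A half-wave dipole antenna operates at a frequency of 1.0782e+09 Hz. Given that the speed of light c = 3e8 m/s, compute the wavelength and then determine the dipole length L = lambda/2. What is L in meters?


lambda = c / f = 3.0000e+08 / 1.0782e+09 = 0.2782415 m
L = lambda / 2 = 0.2782415 / 2 = 0.1391 m

0.1391 m


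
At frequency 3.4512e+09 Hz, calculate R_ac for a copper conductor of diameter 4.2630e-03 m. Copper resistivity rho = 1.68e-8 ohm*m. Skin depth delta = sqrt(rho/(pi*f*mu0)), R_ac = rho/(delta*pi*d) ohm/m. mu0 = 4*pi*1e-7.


delta = sqrt(1.68e-8 / (pi * 3.4512e+09 * 4*pi*1e-7)) = 1.110426e-06 m
R_ac = 1.68e-8 / (1.110426e-06 * pi * 4.2630e-03) = 1.130 ohm/m

1.130 ohm/m


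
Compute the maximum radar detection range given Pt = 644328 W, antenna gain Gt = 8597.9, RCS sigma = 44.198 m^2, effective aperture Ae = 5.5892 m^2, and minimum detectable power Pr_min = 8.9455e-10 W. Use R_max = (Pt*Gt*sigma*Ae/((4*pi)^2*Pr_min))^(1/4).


R^4 = 644328*8597.9*44.198*5.5892 / ((4*pi)^2 * 8.9455e-10) = 9.687848e+18
R_max = 9.687848e+18^0.25 = 55790 m

55790 m


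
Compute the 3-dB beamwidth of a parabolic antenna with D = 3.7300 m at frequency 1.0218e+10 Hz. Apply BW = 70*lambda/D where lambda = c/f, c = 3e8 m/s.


lambda = c / f = 3.0000e+08 / 1.0218e+10 = 0.02935995 m
BW = 70 * 0.02935995 / 3.7300 = 0.5510 deg

0.5510 deg


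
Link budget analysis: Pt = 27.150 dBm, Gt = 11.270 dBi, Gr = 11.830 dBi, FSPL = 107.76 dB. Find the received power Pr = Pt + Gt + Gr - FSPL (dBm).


Pr = 27.150 + 11.270 + 11.830 - 107.76 = -57.51 dBm

-57.51 dBm


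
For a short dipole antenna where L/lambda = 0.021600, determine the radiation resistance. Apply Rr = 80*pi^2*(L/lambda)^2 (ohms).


Rr = 80 * pi^2 * (0.021600)^2 = 80 * 9.869604 * 4.665600e-04 = 0.3684 ohm

0.3684 ohm


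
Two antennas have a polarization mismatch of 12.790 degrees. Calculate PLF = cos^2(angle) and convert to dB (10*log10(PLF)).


PLF_linear = cos^2(12.790 deg) = 0.9509916
PLF_dB = 10 * log10(0.9509916) = -0.2182 dB

-0.2182 dB


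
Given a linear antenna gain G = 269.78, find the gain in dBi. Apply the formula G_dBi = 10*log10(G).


G_dBi = 10 * log10(269.78) = 24.31 dBi

24.31 dBi


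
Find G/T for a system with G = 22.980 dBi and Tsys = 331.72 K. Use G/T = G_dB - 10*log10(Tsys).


G/T = 22.980 - 10*log10(331.72) = 22.980 - 25.20772 = -2.228 dB/K

-2.228 dB/K


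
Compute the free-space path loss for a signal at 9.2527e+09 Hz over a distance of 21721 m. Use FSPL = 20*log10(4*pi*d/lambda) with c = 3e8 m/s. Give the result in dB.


lambda = c / f = 3.0000e+08 / 9.2527e+09 = 0.03242297 m
FSPL = 20 * log10(4*pi*21721/0.03242297) = 138.5 dB

138.5 dB


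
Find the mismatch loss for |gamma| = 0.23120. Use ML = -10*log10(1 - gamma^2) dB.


ML = -10 * log10(1 - 0.23120^2) = -10 * log10(0.94654656) = 0.2386 dB

0.2386 dB


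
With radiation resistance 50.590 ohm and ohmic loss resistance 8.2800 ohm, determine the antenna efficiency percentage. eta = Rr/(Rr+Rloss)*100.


eta = 50.590 / (50.590 + 8.2800) * 100 = 85.94%

85.94%


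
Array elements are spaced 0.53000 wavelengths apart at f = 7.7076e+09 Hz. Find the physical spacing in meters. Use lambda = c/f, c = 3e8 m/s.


lambda = c / f = 3.0000e+08 / 7.7076e+09 = 0.03892262 m
d = 0.53000 * 0.03892262 = 0.02063 m

0.02063 m


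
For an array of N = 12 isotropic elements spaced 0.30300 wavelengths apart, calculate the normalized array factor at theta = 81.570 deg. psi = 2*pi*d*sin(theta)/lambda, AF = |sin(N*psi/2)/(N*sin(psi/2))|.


psi = 2*pi*0.30300*sin(81.570 deg) = 1.883236 rad
AF = |sin(12*1.883236/2) / (12*sin(1.883236/2))| = 0.09835

0.09835


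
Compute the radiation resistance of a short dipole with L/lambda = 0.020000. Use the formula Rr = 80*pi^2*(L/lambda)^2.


Rr = 80 * pi^2 * (0.020000)^2 = 80 * 9.869604 * 4.000000e-04 = 0.3158 ohm

0.3158 ohm


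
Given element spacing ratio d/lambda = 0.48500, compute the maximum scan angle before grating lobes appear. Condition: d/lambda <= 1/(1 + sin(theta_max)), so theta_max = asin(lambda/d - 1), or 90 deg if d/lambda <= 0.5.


lambda/d - 1 = 1/0.48500 - 1 = 1.061856 >= 1
d/lambda <= 0.5, so the array can scan to endfire without grating lobes: theta_max = 90 deg

90 deg


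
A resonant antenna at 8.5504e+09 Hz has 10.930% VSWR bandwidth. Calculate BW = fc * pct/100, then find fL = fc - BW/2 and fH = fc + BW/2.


BW = 8.5504e+09 * 10.930/100 = 9.345587e+08 Hz
fL = 8.5504e+09 - 9.345587e+08/2 = 8.083e+09 Hz
fH = 8.5504e+09 + 9.345587e+08/2 = 9.018e+09 Hz

BW=9.346e+08 Hz, fL=8.083e+09 Hz, fH=9.018e+09 Hz


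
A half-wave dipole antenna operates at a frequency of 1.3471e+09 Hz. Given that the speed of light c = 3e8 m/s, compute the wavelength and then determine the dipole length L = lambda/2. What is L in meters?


lambda = c / f = 3.0000e+08 / 1.3471e+09 = 0.2227006 m
L = lambda / 2 = 0.2227006 / 2 = 0.1114 m

0.1114 m


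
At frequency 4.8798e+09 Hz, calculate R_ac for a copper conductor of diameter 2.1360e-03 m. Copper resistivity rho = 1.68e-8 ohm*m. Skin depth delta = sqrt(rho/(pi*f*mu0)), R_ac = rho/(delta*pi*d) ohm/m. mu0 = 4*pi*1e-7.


delta = sqrt(1.68e-8 / (pi * 4.8798e+09 * 4*pi*1e-7)) = 9.338428e-07 m
R_ac = 1.68e-8 / (9.338428e-07 * pi * 2.1360e-03) = 2.681 ohm/m

2.681 ohm/m


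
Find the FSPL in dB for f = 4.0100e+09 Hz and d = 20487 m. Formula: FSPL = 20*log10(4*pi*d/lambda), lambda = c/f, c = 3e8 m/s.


lambda = c / f = 3.0000e+08 / 4.0100e+09 = 0.07481297 m
FSPL = 20 * log10(4*pi*20487/0.07481297) = 130.7 dB

130.7 dB


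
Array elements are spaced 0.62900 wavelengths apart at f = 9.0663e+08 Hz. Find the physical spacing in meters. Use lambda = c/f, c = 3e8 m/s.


lambda = c / f = 3.0000e+08 / 9.0663e+08 = 0.3308957 m
d = 0.62900 * 0.3308957 = 0.2081 m

0.2081 m


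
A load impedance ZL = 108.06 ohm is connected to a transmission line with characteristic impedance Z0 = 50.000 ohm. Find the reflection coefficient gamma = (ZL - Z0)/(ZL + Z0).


gamma = (108.06 - 50.000) / (108.06 + 50.000) = 0.3673

0.3673


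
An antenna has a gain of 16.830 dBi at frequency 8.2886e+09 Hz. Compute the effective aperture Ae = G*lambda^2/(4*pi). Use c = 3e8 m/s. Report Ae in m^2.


lambda = c / f = 3.0000e+08 / 8.2886e+09 = 0.03619429 m
G_linear = 10^(16.830/10) = 48.19478
Ae = G_linear * lambda^2 / (4*pi) = 48.19478 * 0.03619429^2 / (4*pi) = 5.024e-03 m^2

5.024e-03 m^2


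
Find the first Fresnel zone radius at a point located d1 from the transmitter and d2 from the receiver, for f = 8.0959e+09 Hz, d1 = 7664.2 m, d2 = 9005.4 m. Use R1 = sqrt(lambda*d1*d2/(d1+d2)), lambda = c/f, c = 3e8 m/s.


lambda = c / f = 3.0000e+08 / 8.0959e+09 = 0.03705579 m
R1 = sqrt(0.03705579 * 7664.2 * 9005.4 / (7664.2 + 9005.4)) = 12.39 m

12.39 m


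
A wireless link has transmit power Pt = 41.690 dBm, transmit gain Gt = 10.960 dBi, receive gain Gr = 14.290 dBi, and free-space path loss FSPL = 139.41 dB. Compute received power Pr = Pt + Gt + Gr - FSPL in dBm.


Pr = 41.690 + 10.960 + 14.290 - 139.41 = -72.47 dBm

-72.47 dBm


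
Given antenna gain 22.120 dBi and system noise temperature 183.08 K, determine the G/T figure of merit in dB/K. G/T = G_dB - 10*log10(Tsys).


G/T = 22.120 - 10*log10(183.08) = 22.120 - 22.62641 = -0.5064 dB/K

-0.5064 dB/K


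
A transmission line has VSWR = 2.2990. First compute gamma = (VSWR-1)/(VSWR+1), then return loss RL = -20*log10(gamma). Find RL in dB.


gamma = (2.2990 - 1) / (2.2990 + 1) = 0.3937557
RL = -20 * log10(0.3937557) = 8.095 dB

8.095 dB


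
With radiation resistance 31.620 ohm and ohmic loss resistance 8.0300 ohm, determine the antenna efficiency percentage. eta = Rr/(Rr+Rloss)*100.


eta = 31.620 / (31.620 + 8.0300) * 100 = 79.75%

79.75%


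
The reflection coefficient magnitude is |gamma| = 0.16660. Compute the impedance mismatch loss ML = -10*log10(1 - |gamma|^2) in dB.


ML = -10 * log10(1 - 0.16660^2) = -10 * log10(0.97224444) = 0.1222 dB

0.1222 dB


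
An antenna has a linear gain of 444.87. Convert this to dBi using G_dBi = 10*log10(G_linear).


G_dBi = 10 * log10(444.87) = 26.48 dBi

26.48 dBi


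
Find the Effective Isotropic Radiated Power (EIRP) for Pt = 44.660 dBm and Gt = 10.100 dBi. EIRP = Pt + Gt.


EIRP = Pt + Gt = 44.660 + 10.100 = 54.76 dBm

54.76 dBm


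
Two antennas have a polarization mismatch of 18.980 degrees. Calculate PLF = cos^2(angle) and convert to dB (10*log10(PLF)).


PLF_linear = cos^2(18.980 deg) = 0.8942202
PLF_dB = 10 * log10(0.8942202) = -0.4856 dB

-0.4856 dB


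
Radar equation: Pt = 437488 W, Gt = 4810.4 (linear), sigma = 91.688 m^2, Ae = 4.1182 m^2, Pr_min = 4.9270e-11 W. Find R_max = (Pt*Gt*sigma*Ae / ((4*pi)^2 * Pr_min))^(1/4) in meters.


R^4 = 437488*4810.4*91.688*4.1182 / ((4*pi)^2 * 4.9270e-11) = 1.021327e+20
R_max = 1.021327e+20^0.25 = 100529 m

100529 m


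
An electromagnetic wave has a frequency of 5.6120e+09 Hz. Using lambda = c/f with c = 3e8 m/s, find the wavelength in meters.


lambda = c / f = 3.0000e+08 / 5.6120e+09 = 0.05346 m

0.05346 m


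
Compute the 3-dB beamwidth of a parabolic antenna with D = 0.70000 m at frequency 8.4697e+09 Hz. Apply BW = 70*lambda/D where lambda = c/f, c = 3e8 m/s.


lambda = c / f = 3.0000e+08 / 8.4697e+09 = 0.03542038 m
BW = 70 * 0.03542038 / 0.70000 = 3.542 deg

3.542 deg


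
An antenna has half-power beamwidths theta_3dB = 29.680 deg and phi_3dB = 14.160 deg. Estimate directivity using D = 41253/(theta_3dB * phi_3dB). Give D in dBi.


D_linear = 41253 / (29.680 * 14.160) = 98.15861
D_dBi = 10 * log10(98.15861) = 19.92 dBi

19.92 dBi


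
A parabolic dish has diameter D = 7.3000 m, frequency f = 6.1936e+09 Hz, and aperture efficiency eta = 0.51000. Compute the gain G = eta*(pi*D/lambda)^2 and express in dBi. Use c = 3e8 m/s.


lambda = c / f = 3.0000e+08 / 6.1936e+09 = 0.04843710 m
G_linear = 0.51000 * (pi * 7.3000 / 0.04843710)^2 = 114329.8
G_dBi = 10 * log10(114329.8) = 50.58 dBi

50.58 dBi


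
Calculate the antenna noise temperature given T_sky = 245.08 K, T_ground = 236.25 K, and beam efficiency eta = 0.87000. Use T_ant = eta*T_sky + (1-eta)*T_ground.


T_ant = 0.87000 * 245.08 + (1 - 0.87000) * 236.25 = 243.9 K

243.9 K


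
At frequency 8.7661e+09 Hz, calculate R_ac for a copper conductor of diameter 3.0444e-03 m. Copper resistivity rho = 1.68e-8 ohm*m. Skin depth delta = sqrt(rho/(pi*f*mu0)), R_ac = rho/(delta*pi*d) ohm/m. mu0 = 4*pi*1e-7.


delta = sqrt(1.68e-8 / (pi * 8.7661e+09 * 4*pi*1e-7)) = 6.967413e-07 m
R_ac = 1.68e-8 / (6.967413e-07 * pi * 3.0444e-03) = 2.521 ohm/m

2.521 ohm/m


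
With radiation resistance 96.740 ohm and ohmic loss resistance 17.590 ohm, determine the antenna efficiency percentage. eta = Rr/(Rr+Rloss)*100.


eta = 96.740 / (96.740 + 17.590) * 100 = 84.61%

84.61%


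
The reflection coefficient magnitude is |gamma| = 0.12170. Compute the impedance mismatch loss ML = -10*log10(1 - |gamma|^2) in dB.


ML = -10 * log10(1 - 0.12170^2) = -10 * log10(0.98518911) = 0.06480 dB

0.06480 dB


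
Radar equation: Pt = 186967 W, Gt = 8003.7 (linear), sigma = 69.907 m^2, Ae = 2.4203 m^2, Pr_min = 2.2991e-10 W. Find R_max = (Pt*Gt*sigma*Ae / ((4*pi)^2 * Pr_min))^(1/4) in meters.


R^4 = 186967*8003.7*69.907*2.4203 / ((4*pi)^2 * 2.2991e-10) = 6.973777e+18
R_max = 6.973777e+18^0.25 = 51389 m

51389 m


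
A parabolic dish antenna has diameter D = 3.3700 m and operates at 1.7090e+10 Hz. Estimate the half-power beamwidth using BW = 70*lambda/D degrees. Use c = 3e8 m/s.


lambda = c / f = 3.0000e+08 / 1.7090e+10 = 0.01755413 m
BW = 70 * 0.01755413 / 3.3700 = 0.3646 deg

0.3646 deg


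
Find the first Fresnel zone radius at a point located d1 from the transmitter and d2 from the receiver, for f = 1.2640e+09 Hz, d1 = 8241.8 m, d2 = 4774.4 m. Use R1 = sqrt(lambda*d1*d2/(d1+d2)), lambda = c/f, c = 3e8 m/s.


lambda = c / f = 3.0000e+08 / 1.2640e+09 = 0.2373418 m
R1 = sqrt(0.2373418 * 8241.8 * 4774.4 / (8241.8 + 4774.4)) = 26.79 m

26.79 m


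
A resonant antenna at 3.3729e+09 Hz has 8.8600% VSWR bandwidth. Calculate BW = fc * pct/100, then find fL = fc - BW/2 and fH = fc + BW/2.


BW = 3.3729e+09 * 8.8600/100 = 2.988389e+08 Hz
fL = 3.3729e+09 - 2.988389e+08/2 = 3.223e+09 Hz
fH = 3.3729e+09 + 2.988389e+08/2 = 3.522e+09 Hz

BW=2.988e+08 Hz, fL=3.223e+09 Hz, fH=3.522e+09 Hz


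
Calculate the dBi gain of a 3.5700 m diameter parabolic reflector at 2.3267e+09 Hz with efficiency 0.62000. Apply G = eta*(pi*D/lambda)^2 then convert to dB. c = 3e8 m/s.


lambda = c / f = 3.0000e+08 / 2.3267e+09 = 0.1289380 m
G_linear = 0.62000 * (pi * 3.5700 / 0.1289380)^2 = 4691.006
G_dBi = 10 * log10(4691.006) = 36.71 dBi

36.71 dBi


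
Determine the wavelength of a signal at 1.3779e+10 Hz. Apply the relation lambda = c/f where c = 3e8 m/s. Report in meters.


lambda = c / f = 3.0000e+08 / 1.3779e+10 = 0.02177 m

0.02177 m


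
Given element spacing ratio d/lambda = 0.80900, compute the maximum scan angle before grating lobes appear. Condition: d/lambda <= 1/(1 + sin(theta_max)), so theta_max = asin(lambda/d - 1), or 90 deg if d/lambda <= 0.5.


lambda/d - 1 = 1/0.80900 - 1 = 0.2360939
theta_max = asin(0.2360939) = 13.66 deg

13.66 deg


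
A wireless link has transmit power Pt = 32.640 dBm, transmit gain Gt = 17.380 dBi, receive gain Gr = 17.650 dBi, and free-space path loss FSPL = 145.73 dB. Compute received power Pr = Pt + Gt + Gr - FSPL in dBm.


Pr = 32.640 + 17.380 + 17.650 - 145.73 = -78.06 dBm

-78.06 dBm


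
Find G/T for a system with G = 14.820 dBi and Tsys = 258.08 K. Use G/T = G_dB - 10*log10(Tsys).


G/T = 14.820 - 10*log10(258.08) = 14.820 - 24.11754 = -9.298 dB/K

-9.298 dB/K


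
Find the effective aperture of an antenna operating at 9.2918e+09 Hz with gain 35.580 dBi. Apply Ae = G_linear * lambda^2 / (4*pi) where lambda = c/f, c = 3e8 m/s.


lambda = c / f = 3.0000e+08 / 9.2918e+09 = 0.03228653 m
G_linear = 10^(35.580/10) = 3614.099
Ae = G_linear * lambda^2 / (4*pi) = 3614.099 * 0.03228653^2 / (4*pi) = 0.2998 m^2

0.2998 m^2


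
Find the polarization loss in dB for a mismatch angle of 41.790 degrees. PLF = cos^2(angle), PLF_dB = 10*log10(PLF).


PLF_linear = cos^2(41.790 deg) = 0.5559079
PLF_dB = 10 * log10(0.5559079) = -2.550 dB

-2.550 dB


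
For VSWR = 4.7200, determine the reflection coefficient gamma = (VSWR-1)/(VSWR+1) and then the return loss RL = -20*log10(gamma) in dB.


gamma = (4.7200 - 1) / (4.7200 + 1) = 0.6503497
RL = -20 * log10(0.6503497) = 3.737 dB

3.737 dB


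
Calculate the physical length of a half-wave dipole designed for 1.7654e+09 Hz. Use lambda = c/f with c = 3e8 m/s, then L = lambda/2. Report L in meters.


lambda = c / f = 3.0000e+08 / 1.7654e+09 = 0.1699332 m
L = lambda / 2 = 0.1699332 / 2 = 0.08497 m

0.08497 m


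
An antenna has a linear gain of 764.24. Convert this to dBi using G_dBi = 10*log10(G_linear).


G_dBi = 10 * log10(764.24) = 28.83 dBi

28.83 dBi


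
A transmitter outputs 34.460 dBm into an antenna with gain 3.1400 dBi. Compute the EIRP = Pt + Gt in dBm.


EIRP = Pt + Gt = 34.460 + 3.1400 = 37.60 dBm

37.60 dBm


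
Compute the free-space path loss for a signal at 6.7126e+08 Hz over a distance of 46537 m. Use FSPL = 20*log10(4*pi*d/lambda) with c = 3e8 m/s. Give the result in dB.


lambda = c / f = 3.0000e+08 / 6.7126e+08 = 0.4469207 m
FSPL = 20 * log10(4*pi*46537/0.4469207) = 122.3 dB

122.3 dB


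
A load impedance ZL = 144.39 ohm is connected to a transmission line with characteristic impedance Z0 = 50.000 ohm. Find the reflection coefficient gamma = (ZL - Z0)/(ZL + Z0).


gamma = (144.39 - 50.000) / (144.39 + 50.000) = 0.4856

0.4856


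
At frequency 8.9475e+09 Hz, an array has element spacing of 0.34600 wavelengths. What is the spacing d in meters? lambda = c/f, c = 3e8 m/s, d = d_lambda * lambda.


lambda = c / f = 3.0000e+08 / 8.9475e+09 = 0.03352892 m
d = 0.34600 * 0.03352892 = 0.01160 m

0.01160 m


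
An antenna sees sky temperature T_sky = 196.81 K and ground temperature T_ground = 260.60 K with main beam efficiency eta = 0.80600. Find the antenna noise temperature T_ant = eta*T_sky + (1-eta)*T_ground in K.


T_ant = 0.80600 * 196.81 + (1 - 0.80600) * 260.60 = 209.2 K

209.2 K


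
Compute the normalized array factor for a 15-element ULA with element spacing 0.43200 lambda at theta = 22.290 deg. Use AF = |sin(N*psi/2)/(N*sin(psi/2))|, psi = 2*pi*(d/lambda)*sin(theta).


psi = 2*pi*0.43200*sin(22.290 deg) = 1.029533 rad
AF = |sin(15*1.029533/2) / (15*sin(1.029533/2))| = 0.1342

0.1342


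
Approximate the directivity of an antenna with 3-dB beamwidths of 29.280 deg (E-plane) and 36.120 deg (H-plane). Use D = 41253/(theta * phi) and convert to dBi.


D_linear = 41253 / (29.280 * 36.120) = 39.00648
D_dBi = 10 * log10(39.00648) = 15.91 dBi

15.91 dBi


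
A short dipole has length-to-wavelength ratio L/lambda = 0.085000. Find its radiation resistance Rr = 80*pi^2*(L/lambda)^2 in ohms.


Rr = 80 * pi^2 * (0.085000)^2 = 80 * 9.869604 * 7.225000e-03 = 5.705 ohm

5.705 ohm


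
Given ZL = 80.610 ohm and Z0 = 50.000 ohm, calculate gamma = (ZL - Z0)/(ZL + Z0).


gamma = (80.610 - 50.000) / (80.610 + 50.000) = 0.2344

0.2344


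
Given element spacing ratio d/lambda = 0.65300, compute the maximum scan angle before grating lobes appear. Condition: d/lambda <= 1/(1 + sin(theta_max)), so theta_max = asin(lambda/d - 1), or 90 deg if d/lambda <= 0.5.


lambda/d - 1 = 1/0.65300 - 1 = 0.5313936
theta_max = asin(0.5313936) = 32.10 deg

32.10 deg


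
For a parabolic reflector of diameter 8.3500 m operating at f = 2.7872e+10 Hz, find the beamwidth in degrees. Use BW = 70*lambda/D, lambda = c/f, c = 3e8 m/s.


lambda = c / f = 3.0000e+08 / 2.7872e+10 = 0.01076349 m
BW = 70 * 0.01076349 / 8.3500 = 0.09023 deg

0.09023 deg


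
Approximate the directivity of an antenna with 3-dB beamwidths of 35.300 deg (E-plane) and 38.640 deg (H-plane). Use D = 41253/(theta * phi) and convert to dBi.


D_linear = 41253 / (35.300 * 38.640) = 30.24431
D_dBi = 10 * log10(30.24431) = 14.81 dBi

14.81 dBi


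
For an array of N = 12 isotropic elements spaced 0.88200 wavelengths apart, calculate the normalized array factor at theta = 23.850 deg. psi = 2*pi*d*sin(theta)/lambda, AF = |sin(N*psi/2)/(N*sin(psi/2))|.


psi = 2*pi*0.88200*sin(23.850 deg) = 2.240779 rad
AF = |sin(12*2.240779/2) / (12*sin(2.240779/2))| = 0.07124

0.07124


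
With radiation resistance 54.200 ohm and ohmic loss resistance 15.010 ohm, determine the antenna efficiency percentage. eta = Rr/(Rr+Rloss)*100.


eta = 54.200 / (54.200 + 15.010) * 100 = 78.31%

78.31%


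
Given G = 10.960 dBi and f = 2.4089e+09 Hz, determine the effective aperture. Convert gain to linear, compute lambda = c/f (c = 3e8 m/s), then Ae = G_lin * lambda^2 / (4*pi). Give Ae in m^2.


lambda = c / f = 3.0000e+08 / 2.4089e+09 = 0.1245382 m
G_linear = 10^(10.960/10) = 12.47384
Ae = G_linear * lambda^2 / (4*pi) = 12.47384 * 0.1245382^2 / (4*pi) = 0.01540 m^2

0.01540 m^2


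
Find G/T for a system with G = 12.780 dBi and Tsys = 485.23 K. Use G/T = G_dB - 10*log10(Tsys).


G/T = 12.780 - 10*log10(485.23) = 12.780 - 26.85948 = -14.08 dB/K

-14.08 dB/K


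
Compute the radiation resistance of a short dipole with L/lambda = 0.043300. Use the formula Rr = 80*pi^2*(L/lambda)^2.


Rr = 80 * pi^2 * (0.043300)^2 = 80 * 9.869604 * 1.874890e-03 = 1.480 ohm

1.480 ohm


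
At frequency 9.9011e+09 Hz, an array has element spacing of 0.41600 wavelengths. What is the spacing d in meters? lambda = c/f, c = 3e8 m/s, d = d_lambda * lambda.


lambda = c / f = 3.0000e+08 / 9.9011e+09 = 0.03029966 m
d = 0.41600 * 0.03029966 = 0.01260 m

0.01260 m


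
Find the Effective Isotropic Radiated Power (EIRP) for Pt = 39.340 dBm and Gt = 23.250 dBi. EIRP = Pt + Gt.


EIRP = Pt + Gt = 39.340 + 23.250 = 62.59 dBm

62.59 dBm


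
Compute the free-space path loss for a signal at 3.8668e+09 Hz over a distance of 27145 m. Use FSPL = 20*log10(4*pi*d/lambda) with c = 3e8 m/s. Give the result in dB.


lambda = c / f = 3.0000e+08 / 3.8668e+09 = 0.07758353 m
FSPL = 20 * log10(4*pi*27145/0.07758353) = 132.9 dB

132.9 dB


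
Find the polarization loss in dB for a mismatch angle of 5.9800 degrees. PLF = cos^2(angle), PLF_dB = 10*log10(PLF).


PLF_linear = cos^2(5.9800 deg) = 0.9891463
PLF_dB = 10 * log10(0.9891463) = -0.04739 dB

-0.04739 dB


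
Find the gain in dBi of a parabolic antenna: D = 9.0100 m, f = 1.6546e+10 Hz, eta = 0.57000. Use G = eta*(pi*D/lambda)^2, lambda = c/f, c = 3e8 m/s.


lambda = c / f = 3.0000e+08 / 1.6546e+10 = 0.01813127 m
G_linear = 0.57000 * (pi * 9.0100 / 0.01813127)^2 = 1.389209e+06
G_dBi = 10 * log10(1.389209e+06) = 61.43 dBi

61.43 dBi


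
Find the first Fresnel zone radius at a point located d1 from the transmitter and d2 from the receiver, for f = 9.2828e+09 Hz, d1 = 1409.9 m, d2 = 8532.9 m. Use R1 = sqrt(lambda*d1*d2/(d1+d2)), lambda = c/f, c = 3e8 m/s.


lambda = c / f = 3.0000e+08 / 9.2828e+09 = 0.03231784 m
R1 = sqrt(0.03231784 * 1409.9 * 8532.9 / (1409.9 + 8532.9)) = 6.253 m

6.253 m


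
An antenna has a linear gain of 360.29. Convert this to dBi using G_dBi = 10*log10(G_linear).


G_dBi = 10 * log10(360.29) = 25.57 dBi

25.57 dBi


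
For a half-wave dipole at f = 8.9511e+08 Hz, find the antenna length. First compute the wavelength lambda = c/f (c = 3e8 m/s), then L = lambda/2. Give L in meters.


lambda = c / f = 3.0000e+08 / 8.9511e+08 = 0.3351543 m
L = lambda / 2 = 0.3351543 / 2 = 0.1676 m

0.1676 m


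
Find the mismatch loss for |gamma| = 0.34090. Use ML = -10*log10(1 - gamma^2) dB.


ML = -10 * log10(1 - 0.34090^2) = -10 * log10(0.88378719) = 0.5365 dB

0.5365 dB


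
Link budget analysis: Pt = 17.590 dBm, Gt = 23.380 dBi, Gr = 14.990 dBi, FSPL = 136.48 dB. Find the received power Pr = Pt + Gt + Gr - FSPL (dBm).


Pr = 17.590 + 23.380 + 14.990 - 136.48 = -80.52 dBm

-80.52 dBm


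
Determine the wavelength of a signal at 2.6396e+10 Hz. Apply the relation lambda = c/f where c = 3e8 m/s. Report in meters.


lambda = c / f = 3.0000e+08 / 2.6396e+10 = 0.01137 m

0.01137 m


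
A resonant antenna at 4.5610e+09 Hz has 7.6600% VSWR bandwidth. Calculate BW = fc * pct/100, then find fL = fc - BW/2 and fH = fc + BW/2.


BW = 4.5610e+09 * 7.6600/100 = 3.493726e+08 Hz
fL = 4.5610e+09 - 3.493726e+08/2 = 4.386e+09 Hz
fH = 4.5610e+09 + 3.493726e+08/2 = 4.736e+09 Hz

BW=3.494e+08 Hz, fL=4.386e+09 Hz, fH=4.736e+09 Hz


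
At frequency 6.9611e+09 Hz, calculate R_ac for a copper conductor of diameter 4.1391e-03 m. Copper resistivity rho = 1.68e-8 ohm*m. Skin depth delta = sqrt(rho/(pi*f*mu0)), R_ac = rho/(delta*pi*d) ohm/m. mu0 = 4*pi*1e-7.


delta = sqrt(1.68e-8 / (pi * 6.9611e+09 * 4*pi*1e-7)) = 7.818723e-07 m
R_ac = 1.68e-8 / (7.818723e-07 * pi * 4.1391e-03) = 1.652 ohm/m

1.652 ohm/m
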